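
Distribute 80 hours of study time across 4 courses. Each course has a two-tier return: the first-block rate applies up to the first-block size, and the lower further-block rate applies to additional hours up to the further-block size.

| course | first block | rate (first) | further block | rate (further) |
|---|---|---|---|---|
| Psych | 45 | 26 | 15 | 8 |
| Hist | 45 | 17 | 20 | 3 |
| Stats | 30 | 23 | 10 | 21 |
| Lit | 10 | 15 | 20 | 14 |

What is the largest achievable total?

Treat each block as its own option and order by rate: Psych/first 26 > Stats/first 23 > Stats/second 21 > Hist/first 17 > Lit/first 15 > Lit/second 14 > Psych/second 8 > Hist/second 3.
Psych/first (26): +45 → 35 left.
Stats/first (23): +30 → 5 left.
Stats second at 21: only 5 left, fill 5.
Total = 26×45 + 23×30 + 21×5 = 1965.

1965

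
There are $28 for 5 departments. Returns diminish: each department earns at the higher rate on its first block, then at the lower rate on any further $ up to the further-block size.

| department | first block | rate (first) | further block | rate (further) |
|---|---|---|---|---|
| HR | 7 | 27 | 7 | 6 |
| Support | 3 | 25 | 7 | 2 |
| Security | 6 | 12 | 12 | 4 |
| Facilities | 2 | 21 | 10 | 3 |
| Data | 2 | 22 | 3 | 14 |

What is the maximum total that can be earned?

Order all 10 blocks by rate: HR/tier1 27 > Support/tier1 25 > Data/tier1 22 > Facilities/tier1 21 > Data/tier2 14 > Security/tier1 12 > HR/tier2 6 > Security/tier2 4 > Facilities/tier2 3 > Support/tier2 2.
HR tier1 at 27: fill all 7 ; 21 left.
Support/tier1 (25): +3 ; 18 left.
Data/tier1 (22): +2 ; 16 left.
Fill Facilities tier1 block (2 at 21) ; 14 left.
Fill Data tier2 block (3 at 14) ; 11 left.
Fill Security tier1 block (6 at 12) ; 5 left.
HR/tier2: +5 of 7 at 6; pool empty.
Total = 27×7 + 25×3 + 22×2 + 21×2 + 14×3 + 12×6 + 6×5 = 494.

494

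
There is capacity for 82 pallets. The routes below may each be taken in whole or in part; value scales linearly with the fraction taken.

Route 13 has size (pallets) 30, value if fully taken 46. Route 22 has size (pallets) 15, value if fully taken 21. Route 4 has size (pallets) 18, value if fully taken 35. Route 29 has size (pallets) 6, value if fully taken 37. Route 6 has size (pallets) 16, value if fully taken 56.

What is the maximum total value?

190.8

Rank by value-to-size ratio: Route 29 37/6≈6.17, Route 6 56/16≈3.5, Route 4 35/18≈1.94, Route 13 46/30≈1.53, Route 22 21/15≈1.4.
Take all of Route 29 (6 pallets, value 37) — 76 pallets left.
Route 6: take in full, 16 pallets for value 56 — 60 left.
Take all of Route 4 (18 pallets, value 35) — 42 pallets left.
All 30 pallets of Route 13 fit (value 46) — 12 remain.
12 pallets left: a 12/15 share of Route 22 gives 21×12/15 = 16.8.
Total value = 190.8.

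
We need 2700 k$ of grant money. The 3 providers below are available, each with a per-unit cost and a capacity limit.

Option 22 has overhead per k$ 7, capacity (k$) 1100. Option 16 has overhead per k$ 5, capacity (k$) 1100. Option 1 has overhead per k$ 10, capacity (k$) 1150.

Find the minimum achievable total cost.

Cheapest first:
Take 1100 from Option 16 at 5 — need 1600 more.
Option 22 at 7: take all 1100 k$ — 500 still needed.
Option 1 at 10: take 500 of its 1150 — requirement met.
Cost = 1100×5 + 1100×7 + 500×10 = 18200.

18200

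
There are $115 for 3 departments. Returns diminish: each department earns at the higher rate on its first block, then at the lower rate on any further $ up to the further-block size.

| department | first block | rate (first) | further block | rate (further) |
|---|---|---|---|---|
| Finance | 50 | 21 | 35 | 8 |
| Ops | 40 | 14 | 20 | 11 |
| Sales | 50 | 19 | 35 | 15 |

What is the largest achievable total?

2225

Treat each block as its own option and order by rate: Finance/first 21 > Sales/first 19 > Sales/second 15 > Ops/first 14 > Ops/second 11 > Finance/second 8.
Finance/first (21): +50 → 65 left.
Sales/first (19): +50 → 15 left.
Sales second at 15: only 15 left, fill 15.
Total = 21×50 + 19×50 + 15×15 = 2225.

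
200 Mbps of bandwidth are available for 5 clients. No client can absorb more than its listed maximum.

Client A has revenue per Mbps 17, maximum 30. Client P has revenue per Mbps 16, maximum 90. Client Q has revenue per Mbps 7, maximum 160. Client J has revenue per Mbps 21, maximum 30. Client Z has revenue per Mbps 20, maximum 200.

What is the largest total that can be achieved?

Rank by revenue per Mbps: Client J 21 > Client Z 20 > Client A 17 > Client P 16 > Client Q 7.
Client J: +30 to 30 (cap) — 170 left.
Client Z: +170 (room for 200) → 170. Pool exhausted.
Total = 21×30 + 20×170 = 4030.

4030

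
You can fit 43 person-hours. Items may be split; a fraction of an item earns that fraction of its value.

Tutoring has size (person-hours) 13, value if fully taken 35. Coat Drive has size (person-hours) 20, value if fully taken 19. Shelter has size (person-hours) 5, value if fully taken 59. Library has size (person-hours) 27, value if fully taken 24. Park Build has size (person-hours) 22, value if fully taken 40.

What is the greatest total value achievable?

136.85

Sort by value density: Shelter 59/5≈11.8, Tutoring 35/13≈2.69, Park Build 40/22≈1.82, Coat Drive 19/20≈0.95, Library 24/27≈0.889.
Take all of Shelter (5 person-hours, value 59) — 38 person-hours left.
Take all of Tutoring (13 person-hours, value 35) — 25 person-hours left.
Take all of Park Build (22 person-hours, value 40) — 3 person-hours left.
3 person-hours left: a 3/20 share of Coat Drive gives 19×3/20 = 2.85.
Total value = 136.85.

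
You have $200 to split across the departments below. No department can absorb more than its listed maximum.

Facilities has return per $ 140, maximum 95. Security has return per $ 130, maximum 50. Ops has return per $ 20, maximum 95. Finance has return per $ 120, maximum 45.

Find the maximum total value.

25400

Rank by return per $: Facilities 140 > Security 130 > Finance 120 > Ops 20.
Give Facilities 95 to hit its cap of 95 — 105 left.
Security takes 50 to reach its cap of 50 — 55 left.
Finance: +45 to 45 (cap) — 10 left.
Ops: +10 (room for 95) → 10. Pool exhausted.
Total = 140×95 + 130×50 + 20×10 + 120×45 = 25400.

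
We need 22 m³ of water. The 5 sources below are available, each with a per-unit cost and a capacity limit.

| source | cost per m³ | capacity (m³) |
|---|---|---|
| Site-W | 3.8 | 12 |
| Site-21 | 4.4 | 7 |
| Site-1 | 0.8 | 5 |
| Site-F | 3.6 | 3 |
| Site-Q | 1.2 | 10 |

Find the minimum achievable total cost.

Use sources in increasing cost order.
Site-1 (0.8): use full 5 — 17 m³ to go.
Take 10 from Site-Q at 1.2 — need 7 more.
Site-F at 3.6: take all 3 m³ — 4 still needed.
Take 4 from Site-W at 3.8 to finish.
Site-21: unused.
Cost = 5×0.8 + 10×1.2 + 3×3.6 + 4×3.8 = 42.

42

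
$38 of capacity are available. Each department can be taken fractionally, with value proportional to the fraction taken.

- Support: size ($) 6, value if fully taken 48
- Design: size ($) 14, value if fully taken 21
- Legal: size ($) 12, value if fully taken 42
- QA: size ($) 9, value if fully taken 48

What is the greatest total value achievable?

Best value per unit of size first: Support 48/6≈8, QA 48/9≈5.33, Legal 42/12≈3.5, Design 21/14≈1.5.
Support: take in full, 6 $ for value 48 → 32 left.
All 9 $ of QA fit (value 48) → 23 remain.
Legal: take in full, 12 $ for value 42 → 11 left.
Fill the last 11 $ with part of Design: 11/14 of it earns 16.5.
Total value = 154.5.

154.5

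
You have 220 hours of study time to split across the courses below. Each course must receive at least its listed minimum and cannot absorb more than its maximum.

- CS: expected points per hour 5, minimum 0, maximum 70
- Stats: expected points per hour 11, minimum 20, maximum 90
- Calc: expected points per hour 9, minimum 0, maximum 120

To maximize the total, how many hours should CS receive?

Meeting every minimum uses 0+20+0 = 20 hours, leaving 200.
Highest expected points per hour first: Stats 11 > Calc 9 > CS 5.
Stats takes 70 more to reach its cap of 90 ; 130 left.
Calc: +120 to 120 (cap) ; 10 left.
CS: +10 (room for 70) → 10. Pool exhausted.

10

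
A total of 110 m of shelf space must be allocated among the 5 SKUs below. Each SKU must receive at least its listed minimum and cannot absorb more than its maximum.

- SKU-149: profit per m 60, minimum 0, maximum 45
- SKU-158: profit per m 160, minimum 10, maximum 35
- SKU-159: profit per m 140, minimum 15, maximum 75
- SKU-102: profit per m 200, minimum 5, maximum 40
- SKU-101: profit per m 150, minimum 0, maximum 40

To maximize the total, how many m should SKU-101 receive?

20

Meeting every minimum uses 0+10+15+5+0 = 30 m, leaving 80.
Order the SKUs by profit per m: SKU-102 200 > SKU-158 160 > SKU-101 150 > SKU-159 140 > SKU-149 60.
SKU-102 takes 35 more to reach its cap of 40 ; 45 left.
SKU-158: +25 to 35 (cap) ; 20 left.
SKU-101: +20 (room for 40) → 20. Pool exhausted.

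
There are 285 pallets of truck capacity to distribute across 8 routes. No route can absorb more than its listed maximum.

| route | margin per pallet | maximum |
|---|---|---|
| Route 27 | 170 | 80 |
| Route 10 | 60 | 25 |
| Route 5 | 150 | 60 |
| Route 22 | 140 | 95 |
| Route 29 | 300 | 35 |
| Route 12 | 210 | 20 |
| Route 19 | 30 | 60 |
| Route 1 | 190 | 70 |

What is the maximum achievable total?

53400

Highest margin per pallet first: Route 29 300 > Route 12 210 > Route 1 190 > Route 27 170 > Route 5 150 > Route 22 140 > Route 10 60 > Route 19 30.
Give Route 29 35 to hit its cap of 35 ; 250 left.
Route 12: +20 to 20 (cap) ; 230 left.
Give Route 1 70 to hit its cap of 70 ; 160 left.
Give Route 27 80 to hit its cap of 80 ; 80 left.
Route 5: +60 to 60 (cap) ; 20 left.
Route 22: +20 (room for 95) → 20. Pool exhausted.
Total = 170×80 + 150×60 + 140×20 + 300×35 + 210×20 + 190×70 = 53400.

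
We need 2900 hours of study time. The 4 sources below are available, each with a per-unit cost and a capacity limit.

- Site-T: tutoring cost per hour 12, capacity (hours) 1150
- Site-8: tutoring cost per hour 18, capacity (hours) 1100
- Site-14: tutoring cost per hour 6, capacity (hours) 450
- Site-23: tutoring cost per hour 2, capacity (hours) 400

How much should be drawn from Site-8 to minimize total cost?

Cheapest first:
Take 400 from Site-23 at 2 — need 2500 more.
Site-14 at 6: take all 450 hours — 2050 still needed.
Site-T (12): use full 1150 — 900 hours to go.
Site-8 (18): take the remaining 900 — done.

900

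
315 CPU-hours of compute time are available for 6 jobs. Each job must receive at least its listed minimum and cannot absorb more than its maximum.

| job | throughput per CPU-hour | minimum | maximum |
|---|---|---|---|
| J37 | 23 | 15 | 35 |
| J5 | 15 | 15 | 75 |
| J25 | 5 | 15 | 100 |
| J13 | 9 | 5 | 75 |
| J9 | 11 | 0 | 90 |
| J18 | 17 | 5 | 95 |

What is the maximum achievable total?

4655

Meeting every minimum uses 15+15+15+5+0+5 = 55 CPU-hours, leaving 260.
Order the jobs by throughput per CPU-hour: J37 23 > J18 17 > J5 15 > J9 11 > J13 9 > J25 5.
Give J37 20 more to hit its cap of 35 ; 240 left.
J18: +90 to 95 (cap) ; 150 left.
J5 takes 60 more to reach its cap of 75 ; 90 left.
J9 takes 90 more to reach its cap of 90 ; 0 left.
Total = 23×35 + 15×75 + 5×15 + 9×5 + 11×90 + 17×95 = 4655.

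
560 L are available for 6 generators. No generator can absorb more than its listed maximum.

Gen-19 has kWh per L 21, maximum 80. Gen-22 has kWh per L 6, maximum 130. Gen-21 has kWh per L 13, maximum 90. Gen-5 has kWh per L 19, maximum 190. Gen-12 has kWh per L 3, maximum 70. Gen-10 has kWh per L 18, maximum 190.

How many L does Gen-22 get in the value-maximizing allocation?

Order the generators by kWh per L: Gen-19 21 > Gen-5 19 > Gen-10 18 > Gen-21 13 > Gen-22 6 > Gen-12 3.
Give Gen-19 80 to hit its cap of 80 → 480 left.
Gen-5: +190 to 190 (cap) → 290 left.
Gen-10 takes 190 to reach its cap of 190 → 100 left.
Gen-21 takes 90 to reach its cap of 90 → 10 left.
Only 10 left; Gen-22 takes them to reach 10.

10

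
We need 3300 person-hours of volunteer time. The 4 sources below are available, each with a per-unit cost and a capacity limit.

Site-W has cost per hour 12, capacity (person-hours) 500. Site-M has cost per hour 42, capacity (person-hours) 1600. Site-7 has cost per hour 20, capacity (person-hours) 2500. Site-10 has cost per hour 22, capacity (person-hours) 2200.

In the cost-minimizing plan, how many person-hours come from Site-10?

Fill from the cheapest source first.
Site-W (12): use full 500 ; 2800 person-hours to go.
Site-7 at 20: take all 2500 person-hours ; 300 still needed.
Site-10 at 22: take 300 of its 2200 ; requirement met.
Site-M: unused.

300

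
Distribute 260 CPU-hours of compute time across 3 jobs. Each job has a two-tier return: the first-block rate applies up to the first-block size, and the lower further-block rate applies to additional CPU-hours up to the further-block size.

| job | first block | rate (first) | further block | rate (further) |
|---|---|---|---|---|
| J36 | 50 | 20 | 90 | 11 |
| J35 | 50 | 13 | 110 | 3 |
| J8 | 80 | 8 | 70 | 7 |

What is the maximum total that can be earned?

3200

Rank every tier by rate: J36/first 20 > J35/first 13 > J36/second 11 > J8/first 8 > J8/second 7 > J35/second 3.
Fill J36 first block (50 at 20) ; 210 left.
J35 first at 13: fill all 50 ; 160 left.
J36 second at 11: fill all 90 ; 70 left.
J8 first at 8: only 70 left, fill 70.
Total = 20×50 + 13×50 + 11×90 + 8×70 = 3200.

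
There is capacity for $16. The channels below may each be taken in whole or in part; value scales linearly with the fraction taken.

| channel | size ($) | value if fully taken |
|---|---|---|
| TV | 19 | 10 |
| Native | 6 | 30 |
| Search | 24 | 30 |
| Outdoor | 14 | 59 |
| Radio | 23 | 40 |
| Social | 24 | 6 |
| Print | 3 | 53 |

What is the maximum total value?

Sort by value density: Print 53/3≈17.7, Native 30/6≈5, Outdoor 59/14≈4.21, Radio 40/23≈1.74, Search 30/24≈1.25, TV 10/19≈0.526, Social 6/24≈0.25.
Print: take in full, 3 $ for value 53 — 13 left.
Take all of Native (6 $, value 30) — 7 $ left.
Only 7 $ remain; take 7/14 of Outdoor for value 59×7/14 = 29.5.
Total value = 112.5.

112.5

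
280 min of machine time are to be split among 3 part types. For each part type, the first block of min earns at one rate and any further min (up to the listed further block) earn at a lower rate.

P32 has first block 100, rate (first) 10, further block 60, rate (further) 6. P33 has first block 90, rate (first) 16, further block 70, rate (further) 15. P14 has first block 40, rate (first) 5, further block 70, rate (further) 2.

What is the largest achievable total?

Treat each block as its own option and order by rate: P33/tier1 16 > P33/tier2 15 > P32/tier1 10 > P32/tier2 6 > P14/tier1 5 > P14/tier2 2.
P33 tier1 at 16: fill all 90 → 190 left.
Fill P33 tier2 block (70 at 15) → 120 left.
P32 tier1 at 10: fill all 100 → 20 left.
P32/tier2: +20 of 60 at 6; pool empty.
Total = 16×90 + 15×70 + 10×100 + 6×20 = 3610.

3610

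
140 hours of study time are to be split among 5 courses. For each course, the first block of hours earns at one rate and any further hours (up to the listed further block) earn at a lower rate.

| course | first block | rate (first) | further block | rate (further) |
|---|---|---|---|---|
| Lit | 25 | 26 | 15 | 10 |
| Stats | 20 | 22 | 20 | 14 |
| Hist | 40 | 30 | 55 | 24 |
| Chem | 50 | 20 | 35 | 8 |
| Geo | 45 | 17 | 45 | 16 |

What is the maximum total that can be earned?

Treat each block as its own option and order by rate: Hist/tier1 30 > Lit/tier1 26 > Hist/tier2 24 > Stats/tier1 22 > Chem/tier1 20 > Geo/tier1 17 > Geo/tier2 16 > Stats/tier2 14 > Lit/tier2 10 > Chem/tier2 8.
Hist tier1 at 30: fill all 40 — 100 left.
Lit tier1 at 26: fill all 25 — 75 left.
Hist/tier2 (24): +55 — 20 left.
Stats tier1 at 22: fill all 20 — 0 left.
Total = 30×40 + 26×25 + 24×55 + 22×20 = 3610.

3610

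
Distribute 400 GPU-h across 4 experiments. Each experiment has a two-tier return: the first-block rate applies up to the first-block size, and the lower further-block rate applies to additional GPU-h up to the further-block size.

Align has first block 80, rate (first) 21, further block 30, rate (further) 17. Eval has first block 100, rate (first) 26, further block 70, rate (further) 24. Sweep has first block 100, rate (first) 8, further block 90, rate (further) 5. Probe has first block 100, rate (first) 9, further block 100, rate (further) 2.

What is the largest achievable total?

Treat each block as its own option and order by rate: Eval/first 26 > Eval/second 24 > Align/first 21 > Align/second 17 > Probe/first 9 > Sweep/first 8 > Sweep/second 5 > Probe/second 2.
Eval/first (26): +100 → 300 left.
Eval second at 24: fill all 70 → 230 left.
Align first at 21: fill all 80 → 150 left.
Align/second (17): +30 → 120 left.
Probe first at 9: fill all 100 → 20 left.
20 remain; put them into Sweep first at 8.
Total = 26×100 + 24×70 + 21×80 + 17×30 + 9×100 + 8×20 = 7530.

7530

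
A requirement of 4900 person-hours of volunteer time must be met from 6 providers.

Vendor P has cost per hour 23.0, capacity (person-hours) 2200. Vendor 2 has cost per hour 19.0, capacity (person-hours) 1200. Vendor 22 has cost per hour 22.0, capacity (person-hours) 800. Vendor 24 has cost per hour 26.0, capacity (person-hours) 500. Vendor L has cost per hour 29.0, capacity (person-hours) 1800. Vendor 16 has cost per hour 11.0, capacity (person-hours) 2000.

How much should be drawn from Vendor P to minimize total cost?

Use providers in increasing cost order.
Take 2000 from Vendor 16 at 11.0 — need 2900 more.
Vendor 2 at 19.0: take all 1200 person-hours — 1700 still needed.
Vendor 22 at 22.0: take all 800 person-hours — 900 still needed.
Vendor P (23.0): take the remaining 900 — done.
Vendor 24, Vendor L: unused.

900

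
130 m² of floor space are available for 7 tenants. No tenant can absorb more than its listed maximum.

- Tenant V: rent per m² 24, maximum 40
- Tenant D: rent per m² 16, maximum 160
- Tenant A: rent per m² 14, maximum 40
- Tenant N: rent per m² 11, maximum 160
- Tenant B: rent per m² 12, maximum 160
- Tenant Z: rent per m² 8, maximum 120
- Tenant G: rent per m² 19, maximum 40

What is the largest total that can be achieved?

Order the tenants by rent per m²: Tenant V 24 > Tenant G 19 > Tenant D 16 > Tenant A 14 > Tenant B 12 > Tenant N 11 > Tenant Z 8.
Give Tenant V 40 to hit its cap of 40 — 90 left.
Tenant G takes 40 to reach its cap of 40 — 50 left.
Tenant D has room for 160 but only 50 remain, so it gets 50.
Total = 24×40 + 16×50 + 19×40 = 2520.

2520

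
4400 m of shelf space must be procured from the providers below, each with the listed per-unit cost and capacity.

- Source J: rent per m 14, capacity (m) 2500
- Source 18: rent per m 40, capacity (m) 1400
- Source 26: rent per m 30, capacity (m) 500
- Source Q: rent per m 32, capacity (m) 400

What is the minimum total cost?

Use providers in increasing cost order.
Source J (14): use full 2500 → 1900 m to go.
Take 500 from Source 26 at 30 → need 1400 more.
Take 400 from Source Q at 32 → need 1000 more.
Source 18 (40): take the remaining 1000 → done.
Cost = 2500×14 + 500×30 + 400×32 + 1000×40 = 102800.

102800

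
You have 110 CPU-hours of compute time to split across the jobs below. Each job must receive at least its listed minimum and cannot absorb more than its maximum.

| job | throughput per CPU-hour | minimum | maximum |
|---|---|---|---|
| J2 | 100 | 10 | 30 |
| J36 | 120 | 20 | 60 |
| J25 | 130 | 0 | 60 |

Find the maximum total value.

13600

Meeting every minimum uses 10+20+0 = 30 CPU-hours, leaving 80.
Highest throughput per CPU-hour first: J25 130 > J36 120 > J2 100.
Give J25 60 more to hit its cap of 60 → 20 left.
J36: +20 (room for 40) → 40. Pool exhausted.
Total = 100×10 + 120×40 + 130×60 = 13600.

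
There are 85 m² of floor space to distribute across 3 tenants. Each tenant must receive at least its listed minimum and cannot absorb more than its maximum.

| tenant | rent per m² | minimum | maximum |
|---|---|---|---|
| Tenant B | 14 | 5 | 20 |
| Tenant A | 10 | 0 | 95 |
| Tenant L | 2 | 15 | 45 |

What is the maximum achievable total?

Meeting every minimum uses 5+0+15 = 20 m², leaving 65.
Order the tenants by rent per m²: Tenant B 14 > Tenant A 10 > Tenant L 2.
Tenant B: +15 to 20 (cap) ; 50 left.
Tenant A: +50 (room for 95) → 50. Pool exhausted.
Total = 14×20 + 10×50 + 2×15 = 810.

810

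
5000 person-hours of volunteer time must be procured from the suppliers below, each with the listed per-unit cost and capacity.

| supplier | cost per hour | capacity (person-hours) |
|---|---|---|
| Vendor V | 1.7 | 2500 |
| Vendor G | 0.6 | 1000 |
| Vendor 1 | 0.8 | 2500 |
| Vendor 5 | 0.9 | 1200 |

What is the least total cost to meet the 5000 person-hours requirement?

4190

Fill from the cheapest supplier first.
Vendor G at 0.6: take all 1000 person-hours → 4000 still needed.
Vendor 1 at 0.8: take all 2500 person-hours → 1500 still needed.
Take 1200 from Vendor 5 at 0.9 → need 300 more.
Vendor V (1.7): take the remaining 300 → done.
Cost = 1000×0.6 + 2500×0.8 + 1200×0.9 + 300×1.7 = 4190.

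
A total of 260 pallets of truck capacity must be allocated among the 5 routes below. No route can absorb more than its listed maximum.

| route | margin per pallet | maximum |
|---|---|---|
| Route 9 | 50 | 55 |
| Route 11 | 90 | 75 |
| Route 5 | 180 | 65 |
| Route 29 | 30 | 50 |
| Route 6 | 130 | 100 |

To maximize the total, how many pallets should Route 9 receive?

20

Order the routes by margin per pallet: Route 5 180 > Route 6 130 > Route 11 90 > Route 9 50 > Route 29 30.
Route 5 takes 65 to reach its cap of 65 ; 195 left.
Route 6: +100 to 100 (cap) ; 95 left.
Route 11: +75 to 75 (cap) ; 20 left.
Only 20 left; Route 9 takes them to reach 20.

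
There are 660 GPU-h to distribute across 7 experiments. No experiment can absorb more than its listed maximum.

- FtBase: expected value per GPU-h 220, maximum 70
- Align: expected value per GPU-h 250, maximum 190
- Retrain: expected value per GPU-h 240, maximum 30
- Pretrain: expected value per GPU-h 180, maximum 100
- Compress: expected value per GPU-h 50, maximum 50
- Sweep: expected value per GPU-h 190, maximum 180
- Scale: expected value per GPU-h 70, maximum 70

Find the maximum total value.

128200

Rank by expected value per GPU-h: Align 250 > Retrain 240 > FtBase 220 > Sweep 190 > Pretrain 180 > Scale 70 > Compress 50.
Give Align 190 to hit its cap of 190 ; 470 left.
Retrain takes 30 to reach its cap of 30 ; 440 left.
FtBase: +70 to 70 (cap) ; 370 left.
Sweep: +180 to 180 (cap) ; 190 left.
Give Pretrain 100 to hit its cap of 100 ; 90 left.
Scale: +70 to 70 (cap) ; 20 left.
Compress has room for 50 but only 20 remain, so it gets 20.
Total = 220×70 + 250×190 + 240×30 + 180×100 + 50×20 + 190×180 + 70×70 = 128200.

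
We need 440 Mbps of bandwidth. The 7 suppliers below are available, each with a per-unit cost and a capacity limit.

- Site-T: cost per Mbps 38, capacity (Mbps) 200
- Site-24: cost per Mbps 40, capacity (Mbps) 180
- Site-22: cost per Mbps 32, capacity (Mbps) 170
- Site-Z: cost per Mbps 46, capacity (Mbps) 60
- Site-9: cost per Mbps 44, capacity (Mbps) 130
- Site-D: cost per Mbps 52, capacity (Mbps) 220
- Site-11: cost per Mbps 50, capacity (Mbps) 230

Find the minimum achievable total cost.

Fill from the cheapest supplier first.
Site-22 at 32: take all 170 Mbps — 270 still needed.
Site-T (38): use full 200 — 70 Mbps to go.
Site-24 at 40: take 70 of its 180 — requirement met.
Site-9, Site-Z, Site-11, Site-D: unused.
Cost = 170×32 + 200×38 + 70×40 = 15840.

15840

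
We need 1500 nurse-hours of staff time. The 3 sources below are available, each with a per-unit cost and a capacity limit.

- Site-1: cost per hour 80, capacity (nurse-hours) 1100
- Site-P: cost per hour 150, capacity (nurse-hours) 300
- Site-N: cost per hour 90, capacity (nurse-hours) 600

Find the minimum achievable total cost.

124000

Fill from the cheapest source first.
Take 1100 from Site-1 at 80 → need 400 more.
Site-N at 90: take 400 of its 600 → requirement met.
Site-P: unused.
Cost = 1100×80 + 400×90 = 124000.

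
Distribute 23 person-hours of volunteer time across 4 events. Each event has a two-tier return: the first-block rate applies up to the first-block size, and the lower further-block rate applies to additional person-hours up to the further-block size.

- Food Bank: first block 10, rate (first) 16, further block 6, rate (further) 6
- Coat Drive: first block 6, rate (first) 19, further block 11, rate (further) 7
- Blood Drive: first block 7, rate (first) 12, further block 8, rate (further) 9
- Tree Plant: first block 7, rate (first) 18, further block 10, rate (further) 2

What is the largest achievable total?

400

Treat each block as its own option and order by rate: Coat Drive/T1 19 > Tree Plant/T1 18 > Food Bank/T1 16 > Blood Drive/T1 12 > Blood Drive/T2 9 > Coat Drive/T2 7 > Food Bank/T2 6 > Tree Plant/T2 2.
Coat Drive/T1 (19): +6 → 17 left.
Fill Tree Plant T1 block (7 at 18) → 10 left.
Food Bank/T1 (16): +10 → 0 left.
Total = 19×6 + 18×7 + 16×10 = 400.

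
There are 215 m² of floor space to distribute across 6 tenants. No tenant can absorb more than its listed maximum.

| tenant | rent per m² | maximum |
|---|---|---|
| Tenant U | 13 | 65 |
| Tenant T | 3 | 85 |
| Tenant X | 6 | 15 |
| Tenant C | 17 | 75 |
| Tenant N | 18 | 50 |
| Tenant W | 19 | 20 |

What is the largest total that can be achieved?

Order the tenants by rent per m²: Tenant W 19 > Tenant N 18 > Tenant C 17 > Tenant U 13 > Tenant X 6 > Tenant T 3.
Tenant W: +20 to 20 (cap) → 195 left.
Tenant N: +50 to 50 (cap) → 145 left.
Give Tenant C 75 to hit its cap of 75 → 70 left.
Tenant U takes 65 to reach its cap of 65 → 5 left.
Tenant X: +5 (room for 15) → 5. Pool exhausted.
Total = 13×65 + 6×5 + 17×75 + 18×50 + 19×20 = 3430.

3430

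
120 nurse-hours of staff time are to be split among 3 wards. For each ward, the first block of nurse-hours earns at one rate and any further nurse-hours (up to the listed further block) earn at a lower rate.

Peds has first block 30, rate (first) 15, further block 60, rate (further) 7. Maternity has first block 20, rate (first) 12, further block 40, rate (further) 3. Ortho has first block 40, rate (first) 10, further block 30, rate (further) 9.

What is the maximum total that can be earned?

Treat each block as its own option and order by rate: Peds/tier1 15 > Maternity/tier1 12 > Ortho/tier1 10 > Ortho/tier2 9 > Peds/tier2 7 > Maternity/tier2 3.
Fill Peds tier1 block (30 at 15) — 90 left.
Maternity tier1 at 12: fill all 20 — 70 left.
Fill Ortho tier1 block (40 at 10) — 30 left.
Ortho tier2 at 9: fill all 30 — 0 left.
Total = 15×30 + 12×20 + 10×40 + 9×30 = 1360.

1360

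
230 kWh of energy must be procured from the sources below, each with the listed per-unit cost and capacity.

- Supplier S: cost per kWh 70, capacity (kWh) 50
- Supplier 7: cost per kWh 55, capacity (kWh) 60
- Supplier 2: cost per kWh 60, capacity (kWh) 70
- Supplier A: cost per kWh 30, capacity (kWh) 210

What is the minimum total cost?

7400

Fill from the cheapest source first.
Supplier A (30): use full 210 → 20 kWh to go.
Supplier 7 (55): take the remaining 20 → done.
Supplier 2, Supplier S: unused.
Cost = 210×30 + 20×55 = 7400.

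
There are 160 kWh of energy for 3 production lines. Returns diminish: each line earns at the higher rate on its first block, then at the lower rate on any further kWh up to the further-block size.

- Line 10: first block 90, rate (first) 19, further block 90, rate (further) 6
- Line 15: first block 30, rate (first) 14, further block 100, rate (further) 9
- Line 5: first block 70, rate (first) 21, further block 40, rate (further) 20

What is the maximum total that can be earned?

Rank every tier by rate: Line 5/T1 21 > Line 5/T2 20 > Line 10/T1 19 > Line 15/T1 14 > Line 15/T2 9 > Line 10/T2 6.
Line 5 T1 at 21: fill all 70 → 90 left.
Line 5/T2 (20): +40 → 50 left.
50 remain; put them into Line 10 T1 at 19.
Total = 21×70 + 20×40 + 19×50 = 3220.

3220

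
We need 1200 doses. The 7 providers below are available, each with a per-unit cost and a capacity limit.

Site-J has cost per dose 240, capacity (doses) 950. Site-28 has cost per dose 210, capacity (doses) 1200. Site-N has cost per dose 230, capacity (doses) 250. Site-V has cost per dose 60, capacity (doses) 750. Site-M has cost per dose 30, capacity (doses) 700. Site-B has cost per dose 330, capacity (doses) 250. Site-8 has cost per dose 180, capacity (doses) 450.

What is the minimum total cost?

51000

Use providers in increasing cost order.
Site-M (30): use full 700 ; 500 doses to go.
Take 500 from Site-V at 60 to finish.
Site-8, Site-28, Site-N, Site-J, Site-B: unused.
Cost = 700×30 + 500×60 = 51000.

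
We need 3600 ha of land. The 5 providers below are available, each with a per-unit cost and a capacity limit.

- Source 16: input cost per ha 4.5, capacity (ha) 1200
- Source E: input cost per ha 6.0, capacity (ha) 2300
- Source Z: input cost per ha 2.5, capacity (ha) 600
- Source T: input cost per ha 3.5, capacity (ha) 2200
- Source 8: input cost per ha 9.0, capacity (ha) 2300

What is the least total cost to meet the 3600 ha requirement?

Use providers in increasing cost order.
Source Z (2.5): use full 600 ; 3000 ha to go.
Source T (3.5): use full 2200 ; 800 ha to go.
Source 16 (4.5): take the remaining 800 ; done.
Source E, Source 8: unused.
Cost = 600×2.5 + 2200×3.5 + 800×4.5 = 12800.

12800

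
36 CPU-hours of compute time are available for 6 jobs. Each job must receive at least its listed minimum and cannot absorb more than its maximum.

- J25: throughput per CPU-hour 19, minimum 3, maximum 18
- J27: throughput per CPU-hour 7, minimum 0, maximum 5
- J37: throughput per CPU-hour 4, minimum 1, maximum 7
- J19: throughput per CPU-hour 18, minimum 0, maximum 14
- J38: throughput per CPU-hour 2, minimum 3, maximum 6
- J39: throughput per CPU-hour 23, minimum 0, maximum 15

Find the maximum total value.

678

Meeting every minimum uses 3+0+1+0+3+0 = 7 CPU-hours, leaving 29.
Rank by throughput per CPU-hour: J39 23 > J25 19 > J19 18 > J27 7 > J37 4 > J38 2.
Give J39 15 more to hit its cap of 15 ; 14 left.
Only 14 left; J25 takes them to reach 17.
Total = 19×17 + 4×1 + 2×3 + 23×15 = 678.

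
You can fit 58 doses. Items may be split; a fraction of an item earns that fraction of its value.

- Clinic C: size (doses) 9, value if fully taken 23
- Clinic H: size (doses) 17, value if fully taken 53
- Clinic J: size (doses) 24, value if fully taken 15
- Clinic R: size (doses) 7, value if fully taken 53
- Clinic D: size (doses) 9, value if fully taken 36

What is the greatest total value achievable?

175

Sort by value density: Clinic R 53/7≈7.57, Clinic D 36/9≈4, Clinic H 53/17≈3.12, Clinic C 23/9≈2.56, Clinic J 15/24≈0.625.
All 7 doses of Clinic R fit (value 53) — 51 remain.
Take all of Clinic D (9 doses, value 36) — 42 doses left.
Take all of Clinic H (17 doses, value 53) — 25 doses left.
Take all of Clinic C (9 doses, value 23) — 16 doses left.
Fill the last 16 doses with part of Clinic J: 16/24 of it earns 10.
Total value = 175.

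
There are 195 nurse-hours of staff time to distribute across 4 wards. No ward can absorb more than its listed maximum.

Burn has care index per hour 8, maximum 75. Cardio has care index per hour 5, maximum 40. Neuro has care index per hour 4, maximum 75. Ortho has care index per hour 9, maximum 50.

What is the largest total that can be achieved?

1370

Rank by care index per hour: Ortho 9 > Burn 8 > Cardio 5 > Neuro 4.
Ortho takes 50 to reach its cap of 50 — 145 left.
Give Burn 75 to hit its cap of 75 — 70 left.
Cardio takes 40 to reach its cap of 40 — 30 left.
Neuro has room for 75 but only 30 remain, so it gets 30.
Total = 8×75 + 5×40 + 4×30 + 9×50 = 1370.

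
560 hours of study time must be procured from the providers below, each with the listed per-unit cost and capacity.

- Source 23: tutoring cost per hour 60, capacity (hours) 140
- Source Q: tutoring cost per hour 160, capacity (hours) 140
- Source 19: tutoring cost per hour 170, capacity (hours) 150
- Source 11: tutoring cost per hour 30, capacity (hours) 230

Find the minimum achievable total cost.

46200

Cheapest first:
Source 11 at 30: take all 230 hours → 330 still needed.
Take 140 from Source 23 at 60 → need 190 more.
Take 140 from Source Q at 160 → need 50 more.
Source 19 (170): take the remaining 50 → done.
Cost = 230×30 + 140×60 + 140×160 + 50×170 = 46200.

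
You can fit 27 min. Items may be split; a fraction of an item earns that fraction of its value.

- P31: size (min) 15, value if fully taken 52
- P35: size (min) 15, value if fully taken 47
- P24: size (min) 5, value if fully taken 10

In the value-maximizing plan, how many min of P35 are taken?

Sort by value density: P31 52/15≈3.47, P35 47/15≈3.13, P24 10/5≈2.
Take all of P31 (15 min, value 52) — 12 min left.
12 min left: a 12/15 share of P35 gives 47×12/15 = 37.6.

12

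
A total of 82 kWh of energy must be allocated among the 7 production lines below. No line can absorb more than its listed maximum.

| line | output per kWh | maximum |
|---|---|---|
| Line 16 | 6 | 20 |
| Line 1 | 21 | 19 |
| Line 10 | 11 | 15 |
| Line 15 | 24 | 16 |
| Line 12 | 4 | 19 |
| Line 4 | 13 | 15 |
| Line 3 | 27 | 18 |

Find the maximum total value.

Rank by output per kWh: Line 3 27 > Line 15 24 > Line 1 21 > Line 4 13 > Line 10 11 > Line 16 6 > Line 12 4.
Give Line 3 18 to hit its cap of 18 → 64 left.
Line 15: +16 to 16 (cap) → 48 left.
Give Line 1 19 to hit its cap of 19 → 29 left.
Line 4: +15 to 15 (cap) → 14 left.
Line 10: +14 (room for 15) → 14. Pool exhausted.
Total = 21×19 + 11×14 + 24×16 + 13×15 + 27×18 = 1618.

1618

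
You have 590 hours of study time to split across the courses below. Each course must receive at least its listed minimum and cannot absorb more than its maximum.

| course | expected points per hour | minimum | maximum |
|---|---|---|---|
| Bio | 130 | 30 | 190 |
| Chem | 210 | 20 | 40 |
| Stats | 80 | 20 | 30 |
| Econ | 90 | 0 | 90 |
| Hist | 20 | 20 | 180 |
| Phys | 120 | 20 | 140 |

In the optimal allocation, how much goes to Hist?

100

Meeting every minimum uses 30+20+20+0+20+20 = 110 hours, leaving 480.
Rank by expected points per hour: Chem 210 > Bio 130 > Phys 120 > Econ 90 > Stats 80 > Hist 20.
Chem: +20 to 40 (cap) → 460 left.
Bio takes 160 more to reach its cap of 190 → 300 left.
Phys: +120 to 140 (cap) → 180 left.
Give Econ 90 more to hit its cap of 90 → 90 left.
Give Stats 10 more to hit its cap of 30 → 80 left.
Hist: +80 (room for 160) → 100. Pool exhausted.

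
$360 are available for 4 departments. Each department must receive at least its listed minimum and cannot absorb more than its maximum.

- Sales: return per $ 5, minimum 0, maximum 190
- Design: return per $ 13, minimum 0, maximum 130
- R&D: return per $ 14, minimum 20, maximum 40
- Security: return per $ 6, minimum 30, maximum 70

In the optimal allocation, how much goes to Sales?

Meeting every minimum uses 0+0+20+30 = 50 $, leaving 310.
Highest return per $ first: R&D 14 > Design 13 > Security 6 > Sales 5.
R&D takes 20 more to reach its cap of 40 — 290 left.
Design takes 130 more to reach its cap of 130 — 160 left.
Give Security 40 more to hit its cap of 70 — 120 left.
Only 120 left; Sales takes them to reach 120.

120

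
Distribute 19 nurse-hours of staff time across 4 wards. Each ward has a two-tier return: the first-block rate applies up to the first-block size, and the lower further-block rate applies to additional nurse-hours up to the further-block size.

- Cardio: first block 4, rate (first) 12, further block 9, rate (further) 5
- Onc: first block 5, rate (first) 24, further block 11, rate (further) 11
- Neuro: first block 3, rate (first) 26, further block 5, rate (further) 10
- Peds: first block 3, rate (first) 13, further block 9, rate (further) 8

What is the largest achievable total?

Treat each block as its own option and order by rate: Neuro/tier1 26 > Onc/tier1 24 > Peds/tier1 13 > Cardio/tier1 12 > Onc/tier2 11 > Neuro/tier2 10 > Peds/tier2 8 > Cardio/tier2 5.
Fill Neuro tier1 block (3 at 26) → 16 left.
Onc tier1 at 24: fill all 5 → 11 left.
Peds tier1 at 13: fill all 3 → 8 left.
Cardio/tier1 (12): +4 → 4 left.
Onc tier2 at 11: only 4 left, fill 4.
Total = 26×3 + 24×5 + 13×3 + 12×4 + 11×4 = 329.

329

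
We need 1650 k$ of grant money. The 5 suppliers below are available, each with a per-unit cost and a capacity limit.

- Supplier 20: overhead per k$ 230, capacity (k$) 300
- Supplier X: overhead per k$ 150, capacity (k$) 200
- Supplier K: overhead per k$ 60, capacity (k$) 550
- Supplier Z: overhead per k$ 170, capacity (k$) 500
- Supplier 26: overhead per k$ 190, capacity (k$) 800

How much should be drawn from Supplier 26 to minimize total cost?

Cheapest first:
Take 550 from Supplier K at 60 → need 1100 more.
Supplier X at 150: take all 200 k$ → 900 still needed.
Supplier Z at 170: take all 500 k$ → 400 still needed.
Supplier 26 (190): take the remaining 400 → done.
Supplier 20: unused.

400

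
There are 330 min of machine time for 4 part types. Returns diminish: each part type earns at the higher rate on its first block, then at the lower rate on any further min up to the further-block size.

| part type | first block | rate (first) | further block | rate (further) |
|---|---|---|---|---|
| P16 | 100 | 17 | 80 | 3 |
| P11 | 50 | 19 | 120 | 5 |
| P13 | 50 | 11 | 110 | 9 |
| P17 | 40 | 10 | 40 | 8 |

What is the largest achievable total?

4410

Order all 8 blocks by rate: P11/first 19 > P16/first 17 > P13/first 11 > P17/first 10 > P13/second 9 > P17/second 8 > P11/second 5 > P16/second 3.
P11/first (19): +50 → 280 left.
Fill P16 first block (100 at 17) → 180 left.
Fill P13 first block (50 at 11) → 130 left.
P17/first (10): +40 → 90 left.
P13/second: +90 of 110 at 9; pool empty.
Total = 19×50 + 17×100 + 11×50 + 10×40 + 9×90 = 4410.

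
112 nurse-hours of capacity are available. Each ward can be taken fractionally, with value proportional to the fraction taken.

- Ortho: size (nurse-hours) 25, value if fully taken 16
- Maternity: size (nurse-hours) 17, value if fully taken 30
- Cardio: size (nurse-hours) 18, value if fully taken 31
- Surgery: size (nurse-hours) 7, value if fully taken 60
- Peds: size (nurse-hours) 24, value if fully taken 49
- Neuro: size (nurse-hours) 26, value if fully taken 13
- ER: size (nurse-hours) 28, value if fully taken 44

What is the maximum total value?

225.52

Best value per unit of size first: Surgery 60/7≈8.57, Peds 49/24≈2.04, Maternity 30/17≈1.76, Cardio 31/18≈1.72, ER 44/28≈1.57, Ortho 16/25≈0.64, Neuro 13/26≈0.5.
Surgery: take in full, 7 nurse-hours for value 60 ; 105 left.
Peds: take in full, 24 nurse-hours for value 49 ; 81 left.
Maternity: take in full, 17 nurse-hours for value 30 ; 64 left.
Cardio: take in full, 18 nurse-hours for value 31 ; 46 left.
All 28 nurse-hours of ER fit (value 44) ; 18 remain.
18 nurse-hours left: a 18/25 share of Ortho gives 16×18/25 = 11.52.
Total value = 225.52.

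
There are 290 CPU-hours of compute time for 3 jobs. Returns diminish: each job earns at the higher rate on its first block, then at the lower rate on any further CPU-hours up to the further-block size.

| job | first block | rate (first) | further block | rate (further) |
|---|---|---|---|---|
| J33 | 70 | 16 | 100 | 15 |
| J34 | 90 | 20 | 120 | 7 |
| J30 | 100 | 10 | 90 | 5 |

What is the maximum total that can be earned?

4720

Treat each block as its own option and order by rate: J34/T1 20 > J33/T1 16 > J33/T2 15 > J30/T1 10 > J34/T2 7 > J30/T2 5.
J34/T1 (20): +90 — 200 left.
J33 T1 at 16: fill all 70 — 130 left.
J33/T2 (15): +100 — 30 left.
J30/T1: +30 of 100 at 10; pool empty.
Total = 20×90 + 16×70 + 15×100 + 10×30 = 4720.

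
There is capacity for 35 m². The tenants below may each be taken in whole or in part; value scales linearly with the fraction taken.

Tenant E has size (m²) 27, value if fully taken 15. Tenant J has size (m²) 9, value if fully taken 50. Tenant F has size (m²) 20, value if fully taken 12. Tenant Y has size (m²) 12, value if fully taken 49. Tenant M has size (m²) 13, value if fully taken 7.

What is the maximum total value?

107.4

Rank by value-to-size ratio: Tenant J 50/9≈5.56, Tenant Y 49/12≈4.08, Tenant F 12/20≈0.6, Tenant E 15/27≈0.556, Tenant M 7/13≈0.538.
All 9 m² of Tenant J fit (value 50) ; 26 remain.
Tenant Y: take in full, 12 m² for value 49 ; 14 left.
Only 14 m² remain; take 14/20 of Tenant F for value 12×14/20 = 8.4.
Total value = 107.4.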